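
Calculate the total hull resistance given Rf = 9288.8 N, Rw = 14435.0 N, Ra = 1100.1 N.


Formula: Rt = Rf + Rw + Ra
Substituting: Rt = 9288.8 + 14435.0 + 1100.1
Result: Rt = 24823.9 N

24823.9 N


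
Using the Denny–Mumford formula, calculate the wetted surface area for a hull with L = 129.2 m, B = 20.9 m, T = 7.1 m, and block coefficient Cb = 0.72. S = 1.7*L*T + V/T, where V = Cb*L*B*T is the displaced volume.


Formula: S = 1.7*L*T + V/T with V = Cb*L*B*T, i.e. S = L * (1.7*T + Cb*B)
Step 1 — 1.7*T = 1.7 * 7.1 = 12.07 m
Step 2 — Cb*B = 0.72 * 20.9 = 15.048 m
Step 3 — 1.7*T + Cb*B = 12.07 + 15.048 = 27.118 m
Step 4 — S = 129.2 * 27.118 ≈ 3503.6 m^2 (5 s.f.)

3503.6 m^2


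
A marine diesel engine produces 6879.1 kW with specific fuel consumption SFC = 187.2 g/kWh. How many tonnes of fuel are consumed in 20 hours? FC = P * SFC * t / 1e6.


Formula: FC (tonnes) = P * SFC * t / 1,000,000
Step 1 — P * SFC * t = 6879.1 * 187.2 * 20 = 25755350.4 g
Step 2 — FC (tonnes) = 25755350.4 / 1,000,000 ≈ 25.755 tonnes (5 s.f.)

25.755 tonnes


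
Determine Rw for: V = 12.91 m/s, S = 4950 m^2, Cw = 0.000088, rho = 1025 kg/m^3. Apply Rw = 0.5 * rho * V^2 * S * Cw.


Formula: Rw = 0.5 * rho * V^2 * S * Cw
Step 1 — V^2 = 12.91^2 = 166.6681
Step 2 — 0.5 * rho * V^2 = 0.5 * 1025 * 166.6681 = 85417.40125
Step 3 — Rw = 85417.40125 * 4950 * 0.000088 ≈ 37208 N (5 s.f.)

37208 N


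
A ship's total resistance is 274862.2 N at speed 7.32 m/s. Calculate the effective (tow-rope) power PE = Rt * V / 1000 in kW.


Formula: PE = Rt * V / 1000 (kW)
Step 1 — PE (W) = 274862.2 * 7.32 = 2011991.304 W
Step 2 — PE (kW) = 2011991.304 / 1000 ≈ 2012.0 kW (5 s.f.)

2012.0 kW


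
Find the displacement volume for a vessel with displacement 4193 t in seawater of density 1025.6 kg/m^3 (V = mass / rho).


Formula: V = mass / rho
Step 1 — convert tonnes to kg: 4193 t * 1000 = 4193000 kg
Step 2 — V = 4193000 / 1025.6 ≈ 4088.3 m^3 (5 s.f.)

4088.3 m^3


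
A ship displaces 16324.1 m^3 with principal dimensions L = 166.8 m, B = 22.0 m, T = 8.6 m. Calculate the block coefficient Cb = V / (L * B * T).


Formula: Cb = V / (L * B * T)
Step 1 — L * B * T = 166.8 * 22.0 * 8.6 = 31558.56 m^3
Step 2 — Cb = 16324.1 / 31558.56 ≈ 0.51726 (5 s.f.)

0.51726


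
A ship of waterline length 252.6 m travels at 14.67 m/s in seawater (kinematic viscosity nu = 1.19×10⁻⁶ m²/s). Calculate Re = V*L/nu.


Formula: Re = V * L / nu
Step 1 — V * L = 14.67 * 252.6 = 3705.642 m^2/s
Step 2 — Re = 3705.642 / 1.19e-6 = 3.11e+09

3.11e+09


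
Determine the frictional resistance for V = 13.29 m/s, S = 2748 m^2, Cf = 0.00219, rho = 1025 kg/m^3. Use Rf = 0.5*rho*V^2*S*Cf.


Formula: Rf = 0.5 * rho * V^2 * S * Cf
Step 1 — V^2 = 13.29^2 = 176.6241
Step 2 — 0.5 * rho * V^2 = 0.5 * 1025 * 176.6241 = 90519.85125
Step 3 — Rf = 90519.85125 * 2748 * 0.00219 ≈ 544760 N (5 s.f.)

544760 N


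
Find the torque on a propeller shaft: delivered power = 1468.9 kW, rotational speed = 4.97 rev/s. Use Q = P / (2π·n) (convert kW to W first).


Formula: Q = P_W / (2 * pi * n)
Step 1 — P_W = 1468.9 kW * 1000 = 1468900.0 W
Step 2 — 2 * pi * n = 2 * pi * 4.97 = 31.227431
Step 3 — Q = 1468900.0 / 31.227431 ≈ 47039 N·m (5 s.f.)

47039 N·m


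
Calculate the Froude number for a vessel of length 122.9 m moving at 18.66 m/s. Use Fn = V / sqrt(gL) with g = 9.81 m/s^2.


Formula: Fn = V / sqrt(g * L)
Step 1 — g * L = 9.81 * 122.9 = 1205.649
Step 2 — sqrt(g * L) = sqrt(1205.649) = 34.722457
Step 3 — Fn = 18.66 / 34.722457 ≈ 0.53740 (5 s.f.)

0.53740


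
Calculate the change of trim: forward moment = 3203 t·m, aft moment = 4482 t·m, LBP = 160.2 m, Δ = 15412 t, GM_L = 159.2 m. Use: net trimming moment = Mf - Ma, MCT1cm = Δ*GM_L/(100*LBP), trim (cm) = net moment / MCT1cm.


Formula: net trimming moment = Mf - Ma; MCT1cm = Δ*GM_L/(100*LBP); trim = net moment / MCT1cm
Step 1 — net trimming moment = 3203 - 4482 = -1279 t·m
Step 2 — MCT1cm = 15412 * 159.2 / (100 * 160.2) = 153.158 t·m/cm
Step 3 — trim = -1279 / 153.158 ≈ -8.3509 cm (5 s.f.)

-8.3509 cm


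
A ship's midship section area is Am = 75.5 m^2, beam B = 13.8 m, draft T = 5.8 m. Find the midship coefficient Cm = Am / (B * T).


Formula: Cm = Am / (B * T)
Step 1 — B * T = 13.8 * 5.8 = 80.04 m^2
Step 2 — Cm = 75.5 / 80.04 ≈ 0.94328 (5 s.f.)

0.94328


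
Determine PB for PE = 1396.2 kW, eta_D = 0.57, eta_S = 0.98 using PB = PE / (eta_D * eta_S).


Formula: PB = PE / (eta_D * eta_S)
Step 1 — combined efficiency = eta_D * eta_S = 0.57 * 0.98 = 0.5586
Step 2 — PB = 1396.2 / 0.5586 ≈ 2499.5 kW (5 s.f.)

2499.5 kW


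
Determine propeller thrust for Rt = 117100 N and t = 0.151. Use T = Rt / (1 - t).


Formula: T = Rt / (1 - t)
Step 1 — (1 - t) = 1 - 0.151 = 0.849
Step 2 — T = 117100 / 0.849 ≈ 137930 N (5 s.f.)

137930 N


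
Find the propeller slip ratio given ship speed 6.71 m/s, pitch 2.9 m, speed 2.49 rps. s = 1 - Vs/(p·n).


Formula: s = 1 - Vs / (p * n)
Step 1 — p * n = 2.9 * 2.49 = 7.221
Step 2 — Vs / (p*n) = 6.71 / 7.221 = 0.929234 (6 d.p.)
Step 3 — s = 1 - 0.929234 = 0.070766

0.070766


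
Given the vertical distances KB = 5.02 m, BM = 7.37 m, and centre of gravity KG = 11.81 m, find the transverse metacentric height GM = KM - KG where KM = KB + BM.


Formula: GM = KB + BM - KG
Step 1 — KM = KB + BM = 5.02 + 7.37 = 12.39 m
Step 2 — GM = KM - KG = 12.39 - 11.81 = 0.58 m

0.58 m


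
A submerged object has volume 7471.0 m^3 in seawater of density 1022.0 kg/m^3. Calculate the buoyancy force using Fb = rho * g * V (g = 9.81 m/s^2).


Formula: Fb = rho * g * V
Substituting: Fb = 1022.0 * 9.81 * 7471.0
Intermediate: 1022.0 * 9.81 = 10025.82
Result: Fb = 10025.82 * 7471.0 ≈ 74903000 N (5 s.f.)

74903000 N


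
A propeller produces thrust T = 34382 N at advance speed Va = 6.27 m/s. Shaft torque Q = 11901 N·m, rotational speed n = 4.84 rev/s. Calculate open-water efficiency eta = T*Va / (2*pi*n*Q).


Formula: eta = T * Va / (2 * pi * n * Q)
Step 1 — numerator = T * Va = 34382 * 6.27 = 215575.14
Step 2 — 2 * pi * n = 2 * pi * 4.84 = 30.410617
Step 3 — denominator = 30.410617 * 11901 = 361916.75
Step 4 — eta = 215575.14 / 361916.75 ≈ 0.59565 (5 s.f.)

0.59565


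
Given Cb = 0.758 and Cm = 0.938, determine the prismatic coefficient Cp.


Formula: Cp = Cb / Cm
Substituting: Cp = 0.758 / 0.938
Result: Cp ≈ 0.80810 (5 s.f.)

0.80810


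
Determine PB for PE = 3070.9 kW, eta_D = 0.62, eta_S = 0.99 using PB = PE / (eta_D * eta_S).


Formula: PB = PE / (eta_D * eta_S)
Step 1 — combined efficiency = eta_D * eta_S = 0.62 * 0.99 = 0.6138
Step 2 — PB = 3070.9 / 0.6138 ≈ 5003.1 kW (5 s.f.)

5003.1 kW


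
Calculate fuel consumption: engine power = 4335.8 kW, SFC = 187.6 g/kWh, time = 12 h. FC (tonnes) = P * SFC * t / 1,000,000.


Formula: FC (tonnes) = P * SFC * t / 1,000,000
Step 1 — P * SFC * t = 4335.8 * 187.6 * 12 = 9760752.96 g
Step 2 — FC (tonnes) = 9760752.96 / 1,000,000 ≈ 9.7608 tonnes (5 s.f.)

9.7608 tonnes


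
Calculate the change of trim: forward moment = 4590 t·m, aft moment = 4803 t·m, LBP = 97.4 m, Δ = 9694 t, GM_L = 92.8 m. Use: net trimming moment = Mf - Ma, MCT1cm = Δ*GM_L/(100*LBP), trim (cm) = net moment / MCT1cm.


Formula: net trimming moment = Mf - Ma; MCT1cm = Δ*GM_L/(100*LBP); trim = net moment / MCT1cm
Step 1 — net trimming moment = 4590 - 4803 = -213 t·m
Step 2 — MCT1cm = 9694 * 92.8 / (100 * 97.4) = 92.3617 t·m/cm
Step 3 — trim = -213 / 92.3617 ≈ -2.3062 cm (5 s.f.)

-2.3062 cm


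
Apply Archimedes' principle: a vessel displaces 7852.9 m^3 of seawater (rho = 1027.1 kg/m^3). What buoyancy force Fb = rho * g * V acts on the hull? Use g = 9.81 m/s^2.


Formula: Fb = rho * g * V
Substituting: Fb = 1027.1 * 9.81 * 7852.9
Intermediate: 1027.1 * 9.81 = 10075.851
Result: Fb = 10075.851 * 7852.9 ≈ 79125000 N (5 s.f.)

79125000 N


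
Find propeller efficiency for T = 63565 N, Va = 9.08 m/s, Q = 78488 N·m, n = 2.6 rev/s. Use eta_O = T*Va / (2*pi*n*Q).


Formula: eta = T * Va / (2 * pi * n * Q)
Step 1 — numerator = T * Va = 63565 * 9.08 = 577170.2
Step 2 — 2 * pi * n = 2 * pi * 2.6 = 16.336282
Step 3 — denominator = 16.336282 * 78488 = 1282202.1
Step 4 — eta = 577170.2 / 1282202.1 ≈ 0.45014 (5 s.f.)

0.45014


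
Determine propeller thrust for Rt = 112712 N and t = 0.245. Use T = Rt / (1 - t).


Formula: T = Rt / (1 - t)
Step 1 — (1 - t) = 1 - 0.245 = 0.755
Step 2 — T = 112712 / 0.755 ≈ 149290 N (5 s.f.)

149290 N


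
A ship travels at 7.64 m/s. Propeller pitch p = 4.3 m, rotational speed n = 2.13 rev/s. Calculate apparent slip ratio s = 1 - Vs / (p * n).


Formula: s = 1 - Vs / (p * n)
Step 1 — p * n = 4.3 * 2.13 = 9.159
Step 2 — Vs / (p*n) = 7.64 / 9.159 = 0.834152 (6 d.p.)
Step 3 — s = 1 - 0.834152 = 0.165848

0.165848


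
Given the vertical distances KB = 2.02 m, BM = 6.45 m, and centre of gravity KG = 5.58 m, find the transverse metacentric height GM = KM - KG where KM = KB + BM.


Formula: GM = KB + BM - KG
Step 1 — KM = KB + BM = 2.02 + 6.45 = 8.47 m
Step 2 — GM = KM - KG = 8.47 - 5.58 = 2.89 m

2.89 m


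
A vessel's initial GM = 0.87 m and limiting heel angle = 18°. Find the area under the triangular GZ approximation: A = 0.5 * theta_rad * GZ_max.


Formula: GZ_max = GM * sin(theta); Area = 0.5 * theta_rad * GZ_max
Step 1 — GZ_max = 0.87 * sin(18°) = 0.87 * 0.309017 = 0.268845 m
Step 2 — theta_rad = 18 * pi/180 = 0.314159 rad
Step 3 — Area = 0.5 * 0.314159 * 0.268845 ≈ 0.042230 m·rad (5 s.f.)

0.042230 m·rad


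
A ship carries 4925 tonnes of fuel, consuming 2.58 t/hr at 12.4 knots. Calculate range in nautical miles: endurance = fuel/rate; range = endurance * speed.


Formula: endurance = fuel / rate; range = endurance * speed
Step 1 — endurance = 4925 / 2.58 = 1908.9147 hours
Step 2 — range = 1908.9147 * 12.4 ≈ 23671 nautical miles (5 s.f.)

23671 NM


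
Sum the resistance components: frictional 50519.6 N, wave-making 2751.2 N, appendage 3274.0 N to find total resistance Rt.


Formula: Rt = Rf + Rw + Ra
Substituting: Rt = 50519.6 + 2751.2 + 3274.0
Result: Rt = 56544.8 N

56544.8 N


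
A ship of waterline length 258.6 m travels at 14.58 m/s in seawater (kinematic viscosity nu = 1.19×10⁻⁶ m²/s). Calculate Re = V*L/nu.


Formula: Re = V * L / nu
Step 1 — V * L = 14.58 * 258.6 = 3770.388 m^2/s
Step 2 — Re = 3770.388 / 1.19e-6 = 3.17e+09

3.17e+09


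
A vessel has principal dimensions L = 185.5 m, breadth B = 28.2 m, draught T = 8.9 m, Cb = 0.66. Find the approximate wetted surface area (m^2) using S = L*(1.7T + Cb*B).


Formula: S = 1.7*L*T + V/T with V = Cb*L*B*T, i.e. S = L * (1.7*T + Cb*B)
Step 1 — 1.7*T = 1.7 * 8.9 = 15.13 m
Step 2 — Cb*B = 0.66 * 28.2 = 18.612 m
Step 3 — 1.7*T + Cb*B = 15.13 + 18.612 = 33.742 m
Step 4 — S = 185.5 * 33.742 ≈ 6259.1 m^2 (5 s.f.)

6259.1 m^2


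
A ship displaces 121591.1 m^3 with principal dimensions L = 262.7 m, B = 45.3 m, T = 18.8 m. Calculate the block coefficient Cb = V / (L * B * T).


Formula: Cb = V / (L * B * T)
Step 1 — L * B * T = 262.7 * 45.3 * 18.8 = 223725.828 m^3
Step 2 — Cb = 121591.1 / 223725.828 ≈ 0.54348 (5 s.f.)

0.54348


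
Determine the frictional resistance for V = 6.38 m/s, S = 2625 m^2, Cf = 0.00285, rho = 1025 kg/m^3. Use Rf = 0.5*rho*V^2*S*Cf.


Formula: Rf = 0.5 * rho * V^2 * S * Cf
Step 1 — V^2 = 6.38^2 = 40.7044
Step 2 — 0.5 * rho * V^2 = 0.5 * 1025 * 40.7044 = 20861.005
Step 3 — Rf = 20861.005 * 2625 * 0.00285 ≈ 156070 N (5 s.f.)

156070 N


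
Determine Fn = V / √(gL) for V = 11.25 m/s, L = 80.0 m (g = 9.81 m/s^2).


Formula: Fn = V / sqrt(g * L)
Step 1 — g * L = 9.81 * 80.0 = 784.8
Step 2 — sqrt(g * L) = sqrt(784.8) = 28.014282
Step 3 — Fn = 11.25 / 28.014282 ≈ 0.40158 (5 s.f.)

0.40158


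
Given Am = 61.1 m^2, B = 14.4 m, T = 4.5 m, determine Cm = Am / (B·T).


Formula: Cm = Am / (B * T)
Step 1 — B * T = 14.4 * 4.5 = 64.8 m^2
Step 2 — Cm = 61.1 / 64.8 ≈ 0.94290 (5 s.f.)

0.94290


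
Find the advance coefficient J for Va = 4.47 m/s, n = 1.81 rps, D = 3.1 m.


Formula: J = Va / (n * D)
Step 1 — n * D = 1.81 * 3.1 = 5.611
Step 2 — J = 4.47 / 5.611 ≈ 0.79665 (5 s.f.)

0.79665


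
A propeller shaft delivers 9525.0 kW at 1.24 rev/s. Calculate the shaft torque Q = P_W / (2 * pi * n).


Formula: Q = P_W / (2 * pi * n)
Step 1 — P_W = 9525.0 kW * 1000 = 9525000.0 W
Step 2 — 2 * pi * n = 2 * pi * 1.24 = 7.79115
Step 3 — Q = 9525000.0 / 7.79115 ≈ 1222500 N·m (5 s.f.)

1222500 N·m


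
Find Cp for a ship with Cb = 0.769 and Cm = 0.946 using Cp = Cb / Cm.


Formula: Cp = Cb / Cm
Substituting: Cp = 0.769 / 0.946
Result: Cp ≈ 0.81290 (5 s.f.)

0.81290


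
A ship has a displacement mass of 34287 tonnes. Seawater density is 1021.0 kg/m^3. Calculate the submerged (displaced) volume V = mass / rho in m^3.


Formula: V = mass / rho
Step 1 — convert tonnes to kg: 34287 t * 1000 = 34287000 kg
Step 2 — V = 34287000 / 1021.0 ≈ 33582 m^3 (5 s.f.)

33582 m^3


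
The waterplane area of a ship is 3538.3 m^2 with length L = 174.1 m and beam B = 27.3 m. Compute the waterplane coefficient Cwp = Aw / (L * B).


Formula: Cwp = Aw / (L * B)
Step 1 — L * B = 174.1 * 27.3 = 4752.93 m^2
Step 2 — Cwp = 3538.3 / 4752.93 ≈ 0.74445 (5 s.f.)

0.74445


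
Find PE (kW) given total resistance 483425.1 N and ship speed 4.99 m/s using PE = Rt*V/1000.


Formula: PE = Rt * V / 1000 (kW)
Step 1 — PE (W) = 483425.1 * 4.99 = 2412291.249 W
Step 2 — PE (kW) = 2412291.249 / 1000 ≈ 2412.3 kW (5 s.f.)

2412.3 kW


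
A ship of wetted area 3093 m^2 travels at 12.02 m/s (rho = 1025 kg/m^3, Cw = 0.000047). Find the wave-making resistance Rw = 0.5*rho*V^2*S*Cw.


Formula: Rw = 0.5 * rho * V^2 * S * Cw
Step 1 — V^2 = 12.02^2 = 144.4804
Step 2 — 0.5 * rho * V^2 = 0.5 * 1025 * 144.4804 = 74046.205
Step 3 — Rw = 74046.205 * 3093 * 0.000047 ≈ 10764 N (5 s.f.)

10764 N


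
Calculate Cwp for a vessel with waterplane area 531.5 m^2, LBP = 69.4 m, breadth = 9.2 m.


Formula: Cwp = Aw / (L * B)
Step 1 — L * B = 69.4 * 9.2 = 638.48 m^2
Step 2 — Cwp = 531.5 / 638.48 ≈ 0.83245 (5 s.f.)

0.83245


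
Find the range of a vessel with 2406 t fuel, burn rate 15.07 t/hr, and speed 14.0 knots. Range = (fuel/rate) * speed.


Formula: endurance = fuel / rate; range = endurance * speed
Step 1 — endurance = 2406 / 15.07 = 159.6549 hours
Step 2 — range = 159.6549 * 14.0 ≈ 2235.2 nautical miles (5 s.f.)

2235.2 NM


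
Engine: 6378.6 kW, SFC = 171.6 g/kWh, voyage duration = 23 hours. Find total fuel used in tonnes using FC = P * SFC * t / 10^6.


Formula: FC (tonnes) = P * SFC * t / 1,000,000
Step 1 — P * SFC * t = 6378.6 * 171.6 * 23 = 25175058.48 g
Step 2 — FC (tonnes) = 25175058.48 / 1,000,000 ≈ 25.175 tonnes (5 s.f.)

25.175 tonnes


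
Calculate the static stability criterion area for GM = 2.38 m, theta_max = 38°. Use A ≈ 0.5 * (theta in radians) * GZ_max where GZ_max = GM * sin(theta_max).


Formula: GZ_max = GM * sin(theta); Area = 0.5 * theta_rad * GZ_max
Step 1 — GZ_max = 2.38 * sin(38°) = 2.38 * 0.615661 = 1.465273 m
Step 2 — theta_rad = 38 * pi/180 = 0.663225 rad
Step 3 — Area = 0.5 * 0.663225 * 1.465273 ≈ 0.48590 m·rad (5 s.f.)

0.48590 m·rad


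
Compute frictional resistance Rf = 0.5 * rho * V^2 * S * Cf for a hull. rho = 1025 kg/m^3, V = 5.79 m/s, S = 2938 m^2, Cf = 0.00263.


Formula: Rf = 0.5 * rho * V^2 * S * Cf
Step 1 — V^2 = 5.79^2 = 33.5241
Step 2 — 0.5 * rho * V^2 = 0.5 * 1025 * 33.5241 = 17181.10125
Step 3 — Rf = 17181.10125 * 2938 * 0.00263 ≈ 132760 N (5 s.f.)

132760 N


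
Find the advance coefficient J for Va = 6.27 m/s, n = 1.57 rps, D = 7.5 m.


Formula: J = Va / (n * D)
Step 1 — n * D = 1.57 * 7.5 = 11.775
Step 2 — J = 6.27 / 11.775 ≈ 0.53248 (5 s.f.)

0.53248


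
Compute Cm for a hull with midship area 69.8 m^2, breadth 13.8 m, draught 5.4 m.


Formula: Cm = Am / (B * T)
Step 1 — B * T = 13.8 * 5.4 = 74.52 m^2
Step 2 — Cm = 69.8 / 74.52 ≈ 0.93666 (5 s.f.)

0.93666


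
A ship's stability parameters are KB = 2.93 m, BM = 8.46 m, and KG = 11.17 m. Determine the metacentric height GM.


Formula: GM = KB + BM - KG
Step 1 — KM = KB + BM = 2.93 + 8.46 = 11.39 m
Step 2 — GM = KM - KG = 11.39 - 11.17 = 0.22 m

0.22 m


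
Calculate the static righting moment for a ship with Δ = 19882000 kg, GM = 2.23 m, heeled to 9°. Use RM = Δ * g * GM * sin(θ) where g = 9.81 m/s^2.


Formula: GZ = GM * sin(theta); RM = disp * g * GZ
Step 1 — GZ = 2.23 * sin(9°) = 2.23 * 0.156434 = 0.348848 m
Step 2 — RM = 19882000 * 9.81 * 0.348848 ≈ 68040000 N·m (5 s.f.)

68040000 N·m


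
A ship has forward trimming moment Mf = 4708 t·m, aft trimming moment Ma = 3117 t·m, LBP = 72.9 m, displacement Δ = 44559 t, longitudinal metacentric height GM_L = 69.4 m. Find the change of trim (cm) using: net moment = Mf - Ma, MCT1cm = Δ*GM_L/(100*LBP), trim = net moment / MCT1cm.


Formula: net trimming moment = Mf - Ma; MCT1cm = Δ*GM_L/(100*LBP); trim = net moment / MCT1cm
Step 1 — net trimming moment = 4708 - 3117 = 1591 t·m
Step 2 — MCT1cm = 44559 * 69.4 / (100 * 72.9) = 424.1968 t·m/cm
Step 3 — trim = 1591 / 424.1968 ≈ 3.7506 cm (5 s.f.)

3.7506 cm


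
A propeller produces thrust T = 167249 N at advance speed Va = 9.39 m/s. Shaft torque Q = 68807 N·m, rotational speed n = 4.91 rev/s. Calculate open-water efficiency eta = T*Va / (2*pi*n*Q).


Formula: eta = T * Va / (2 * pi * n * Q)
Step 1 — numerator = T * Va = 167249 * 9.39 = 1570468.11
Step 2 — 2 * pi * n = 2 * pi * 4.91 = 30.85044
Step 3 — denominator = 30.85044 * 68807 = 2122726.23
Step 4 — eta = 1570468.11 / 2122726.23 ≈ 0.73984 (5 s.f.)

0.73984


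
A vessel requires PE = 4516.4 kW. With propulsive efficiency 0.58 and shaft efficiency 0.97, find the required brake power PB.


Formula: PB = PE / (eta_D * eta_S)
Step 1 — combined efficiency = eta_D * eta_S = 0.58 * 0.97 = 0.5626
Step 2 — PB = 4516.4 / 0.5626 ≈ 8027.7 kW (5 s.f.)

8027.7 kW


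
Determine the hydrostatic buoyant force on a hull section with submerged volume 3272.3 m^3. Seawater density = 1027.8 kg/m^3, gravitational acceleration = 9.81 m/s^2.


Formula: Fb = rho * g * V
Substituting: Fb = 1027.8 * 9.81 * 3272.3
Intermediate: 1027.8 * 9.81 = 10082.718
Result: Fb = 10082.718 * 3272.3 ≈ 32994000 N (5 s.f.)

32994000 N


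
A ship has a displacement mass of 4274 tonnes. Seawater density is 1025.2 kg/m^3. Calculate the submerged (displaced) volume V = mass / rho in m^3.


Formula: V = mass / rho
Step 1 — convert tonnes to kg: 4274 t * 1000 = 4274000 kg
Step 2 — V = 4274000 / 1025.2 ≈ 4168.9 m^3 (5 s.f.)

4168.9 m^3


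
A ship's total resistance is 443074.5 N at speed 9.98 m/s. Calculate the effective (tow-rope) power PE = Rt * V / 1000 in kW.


Formula: PE = Rt * V / 1000 (kW)
Step 1 — PE (W) = 443074.5 * 9.98 = 4421883.51 W
Step 2 — PE (kW) = 4421883.51 / 1000 ≈ 4421.9 kW (5 s.f.)

4421.9 kW


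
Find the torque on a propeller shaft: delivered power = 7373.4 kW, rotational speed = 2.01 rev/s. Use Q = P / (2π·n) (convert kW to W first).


Formula: Q = P_W / (2 * pi * n)
Step 1 — P_W = 7373.4 kW * 1000 = 7373400.0 W
Step 2 — 2 * pi * n = 2 * pi * 2.01 = 12.629202
Step 3 — Q = 7373400.0 / 12.629202 ≈ 583840 N·m (5 s.f.)

583840 N·m


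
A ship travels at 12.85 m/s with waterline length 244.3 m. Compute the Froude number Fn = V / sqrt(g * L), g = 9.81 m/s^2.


Formula: Fn = V / sqrt(g * L)
Step 1 — g * L = 9.81 * 244.3 = 2396.583
Step 2 — sqrt(g * L) = sqrt(2396.583) = 48.954908
Step 3 — Fn = 12.85 / 48.954908 ≈ 0.26249 (5 s.f.)

0.26249


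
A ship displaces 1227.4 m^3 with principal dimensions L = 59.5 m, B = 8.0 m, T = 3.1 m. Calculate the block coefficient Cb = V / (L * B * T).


Formula: Cb = V / (L * B * T)
Step 1 — L * B * T = 59.5 * 8.0 * 3.1 = 1475.6 m^3
Step 2 — Cb = 1227.4 / 1475.6 ≈ 0.83180 (5 s.f.)

0.83180


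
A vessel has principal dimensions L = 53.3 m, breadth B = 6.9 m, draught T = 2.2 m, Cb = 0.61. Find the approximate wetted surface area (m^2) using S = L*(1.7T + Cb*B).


Formula: S = 1.7*L*T + V/T with V = Cb*L*B*T, i.e. S = L * (1.7*T + Cb*B)
Step 1 — 1.7*T = 1.7 * 2.2 = 3.74 m
Step 2 — Cb*B = 0.61 * 6.9 = 4.209 m
Step 3 — 1.7*T + Cb*B = 3.74 + 4.209 = 7.949 m
Step 4 — S = 53.3 * 7.949 ≈ 423.68 m^2 (5 s.f.)

423.68 m^2


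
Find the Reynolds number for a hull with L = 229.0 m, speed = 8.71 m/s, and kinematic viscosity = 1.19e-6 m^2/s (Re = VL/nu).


Formula: Re = V * L / nu
Step 1 — V * L = 8.71 * 229.0 = 1994.59 m^2/s
Step 2 — Re = 1994.59 / 1.19e-6 = 1.68e+09

1.68e+09


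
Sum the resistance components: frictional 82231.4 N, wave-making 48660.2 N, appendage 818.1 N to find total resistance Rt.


Formula: Rt = Rf + Rw + Ra
Substituting: Rt = 82231.4 + 48660.2 + 818.1
Result: Rt = 131709.7 N

131709.7 N


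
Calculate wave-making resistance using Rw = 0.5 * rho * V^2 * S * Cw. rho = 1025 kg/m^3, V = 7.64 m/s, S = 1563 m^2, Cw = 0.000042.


Formula: Rw = 0.5 * rho * V^2 * S * Cw
Step 1 — V^2 = 7.64^2 = 58.3696
Step 2 — 0.5 * rho * V^2 = 0.5 * 1025 * 58.3696 = 29914.42
Step 3 — Rw = 29914.42 * 1563 * 0.000042 ≈ 1963.8 N (5 s.f.)

1963.8 N


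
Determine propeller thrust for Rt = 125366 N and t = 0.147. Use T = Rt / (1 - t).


Formula: T = Rt / (1 - t)
Step 1 — (1 - t) = 1 - 0.147 = 0.853
Step 2 — T = 125366 / 0.853 ≈ 146970 N (5 s.f.)

146970 N


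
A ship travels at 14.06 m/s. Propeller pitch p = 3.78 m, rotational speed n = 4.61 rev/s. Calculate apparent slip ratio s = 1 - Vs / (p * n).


Formula: s = 1 - Vs / (p * n)
Step 1 — p * n = 3.78 * 4.61 = 17.4258
Step 2 — Vs / (p*n) = 14.06 / 17.4258 = 0.80685 (6 d.p.)
Step 3 — s = 1 - 0.80685 = 0.19315

0.19315


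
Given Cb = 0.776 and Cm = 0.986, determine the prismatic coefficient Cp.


Formula: Cp = Cb / Cm
Substituting: Cp = 0.776 / 0.986
Result: Cp ≈ 0.78702 (5 s.f.)

0.78702


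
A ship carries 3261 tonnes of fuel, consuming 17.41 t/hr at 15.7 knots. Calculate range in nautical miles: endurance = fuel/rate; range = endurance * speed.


Formula: endurance = fuel / rate; range = endurance * speed
Step 1 — endurance = 3261 / 17.41 = 187.3061 hours
Step 2 — range = 187.3061 * 15.7 ≈ 2940.7 nautical miles (5 s.f.)

2940.7 NM


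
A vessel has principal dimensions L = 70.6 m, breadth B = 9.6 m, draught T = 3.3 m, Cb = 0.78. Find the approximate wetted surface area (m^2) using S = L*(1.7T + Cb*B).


Formula: S = 1.7*L*T + V/T with V = Cb*L*B*T, i.e. S = L * (1.7*T + Cb*B)
Step 1 — 1.7*T = 1.7 * 3.3 = 5.61 m
Step 2 — Cb*B = 0.78 * 9.6 = 7.488 m
Step 3 — 1.7*T + Cb*B = 5.61 + 7.488 = 13.098 m
Step 4 — S = 70.6 * 13.098 ≈ 924.72 m^2 (5 s.f.)

924.72 m^2


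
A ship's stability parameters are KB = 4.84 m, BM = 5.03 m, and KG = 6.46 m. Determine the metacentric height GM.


Formula: GM = KB + BM - KG
Step 1 — KM = KB + BM = 4.84 + 5.03 = 9.87 m
Step 2 — GM = KM - KG = 9.87 - 6.46 = 3.41 m

3.41 m


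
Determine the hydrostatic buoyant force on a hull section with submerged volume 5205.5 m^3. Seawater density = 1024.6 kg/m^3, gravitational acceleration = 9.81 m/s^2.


Formula: Fb = rho * g * V
Substituting: Fb = 1024.6 * 9.81 * 5205.5
Intermediate: 1024.6 * 9.81 = 10051.326
Result: Fb = 10051.326 * 5205.5 ≈ 52322000 N (5 s.f.)

52322000 N


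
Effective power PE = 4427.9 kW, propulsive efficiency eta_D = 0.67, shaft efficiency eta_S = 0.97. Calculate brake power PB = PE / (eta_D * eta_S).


Formula: PB = PE / (eta_D * eta_S)
Step 1 — combined efficiency = eta_D * eta_S = 0.67 * 0.97 = 0.6499
Step 2 — PB = 4427.9 / 0.6499 ≈ 6813.2 kW (5 s.f.)

6813.2 kW


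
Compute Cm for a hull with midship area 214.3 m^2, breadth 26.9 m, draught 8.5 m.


Formula: Cm = Am / (B * T)
Step 1 — B * T = 26.9 * 8.5 = 228.65 m^2
Step 2 — Cm = 214.3 / 228.65 ≈ 0.93724 (5 s.f.)

0.93724


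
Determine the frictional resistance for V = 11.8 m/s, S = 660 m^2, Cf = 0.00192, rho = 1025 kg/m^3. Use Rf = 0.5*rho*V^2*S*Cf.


Formula: Rf = 0.5 * rho * V^2 * S * Cf
Step 1 — V^2 = 11.8^2 = 139.24
Step 2 — 0.5 * rho * V^2 = 0.5 * 1025 * 139.24 = 71360.5
Step 3 — Rf = 71360.5 * 660 * 0.00192 ≈ 90428 N (5 s.f.)

90428 N


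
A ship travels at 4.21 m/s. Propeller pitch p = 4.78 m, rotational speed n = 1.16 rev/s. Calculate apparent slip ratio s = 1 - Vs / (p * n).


Formula: s = 1 - Vs / (p * n)
Step 1 — p * n = 4.78 * 1.16 = 5.5448
Step 2 — Vs / (p*n) = 4.21 / 5.5448 = 0.75927 (6 d.p.)
Step 3 — s = 1 - 0.75927 = 0.24073

0.24073


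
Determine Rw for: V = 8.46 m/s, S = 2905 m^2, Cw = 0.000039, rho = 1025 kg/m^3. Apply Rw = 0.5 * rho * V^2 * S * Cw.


Formula: Rw = 0.5 * rho * V^2 * S * Cw
Step 1 — V^2 = 8.46^2 = 71.5716
Step 2 — 0.5 * rho * V^2 = 0.5 * 1025 * 71.5716 = 36680.445
Step 3 — Rw = 36680.445 * 2905 * 0.000039 ≈ 4155.7 N (5 s.f.)

4155.7 N


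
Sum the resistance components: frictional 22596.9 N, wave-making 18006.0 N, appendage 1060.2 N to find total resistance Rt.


Formula: Rt = Rf + Rw + Ra
Substituting: Rt = 22596.9 + 18006.0 + 1060.2
Result: Rt = 41663.1 N

41663.1 N


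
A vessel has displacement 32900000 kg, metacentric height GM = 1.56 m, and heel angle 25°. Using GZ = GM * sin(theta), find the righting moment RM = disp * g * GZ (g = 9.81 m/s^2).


Formula: GZ = GM * sin(theta); RM = disp * g * GZ
Step 1 — GZ = 1.56 * sin(25°) = 1.56 * 0.422618 = 0.659284 m
Step 2 — RM = 32900000 * 9.81 * 0.659284 ≈ 212780000 N·m (5 s.f.)

212780000 N·m


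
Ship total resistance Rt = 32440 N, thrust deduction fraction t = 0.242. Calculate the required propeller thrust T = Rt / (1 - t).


Formula: T = Rt / (1 - t)
Step 1 — (1 - t) = 1 - 0.242 = 0.758
Step 2 — T = 32440 / 0.758 ≈ 42797 N (5 s.f.)

42797 N


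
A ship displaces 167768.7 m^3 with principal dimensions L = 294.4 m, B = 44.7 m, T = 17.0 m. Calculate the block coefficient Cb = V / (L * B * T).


Formula: Cb = V / (L * B * T)
Step 1 — L * B * T = 294.4 * 44.7 * 17.0 = 223714.56 m^3
Step 2 — Cb = 167768.7 / 223714.56 ≈ 0.74992 (5 s.f.)

0.74992


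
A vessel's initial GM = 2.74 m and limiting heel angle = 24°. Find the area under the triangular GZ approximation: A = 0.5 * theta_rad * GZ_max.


Formula: GZ_max = GM * sin(theta); Area = 0.5 * theta_rad * GZ_max
Step 1 — GZ_max = 2.74 * sin(24°) = 2.74 * 0.406737 = 1.114459 m
Step 2 — theta_rad = 24 * pi/180 = 0.418879 rad
Step 3 — Area = 0.5 * 0.418879 * 1.114459 ≈ 0.23341 m·rad (5 s.f.)

0.23341 m·rad


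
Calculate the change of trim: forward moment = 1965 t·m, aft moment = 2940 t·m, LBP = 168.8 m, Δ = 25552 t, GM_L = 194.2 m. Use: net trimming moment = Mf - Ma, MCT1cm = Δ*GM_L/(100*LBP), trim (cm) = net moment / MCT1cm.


Formula: net trimming moment = Mf - Ma; MCT1cm = Δ*GM_L/(100*LBP); trim = net moment / MCT1cm
Step 1 — net trimming moment = 1965 - 2940 = -975 t·m
Step 2 — MCT1cm = 25552 * 194.2 / (100 * 168.8) = 293.9691 t·m/cm
Step 3 — trim = -975 / 293.9691 ≈ -3.3167 cm (5 s.f.)

-3.3167 cm


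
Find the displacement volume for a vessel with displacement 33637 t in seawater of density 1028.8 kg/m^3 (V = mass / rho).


Formula: V = mass / rho
Step 1 — convert tonnes to kg: 33637 t * 1000 = 33637000 kg
Step 2 — V = 33637000 / 1028.8 ≈ 32695 m^3 (5 s.f.)

32695 m^3


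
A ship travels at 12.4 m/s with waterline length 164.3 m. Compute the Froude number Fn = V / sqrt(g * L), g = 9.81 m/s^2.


Formula: Fn = V / sqrt(g * L)
Step 1 — g * L = 9.81 * 164.3 = 1611.783
Step 2 — sqrt(g * L) = sqrt(1611.783) = 40.147017
Step 3 — Fn = 12.4 / 40.147017 ≈ 0.30886 (5 s.f.)

0.30886


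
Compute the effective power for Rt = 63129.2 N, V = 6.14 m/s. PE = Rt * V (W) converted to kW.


Formula: PE = Rt * V / 1000 (kW)
Step 1 — PE (W) = 63129.2 * 6.14 = 387613.288 W
Step 2 — PE (kW) = 387613.288 / 1000 ≈ 387.61 kW (5 s.f.)

387.61 kW


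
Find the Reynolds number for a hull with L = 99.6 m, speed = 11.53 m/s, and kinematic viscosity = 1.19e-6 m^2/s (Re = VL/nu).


Formula: Re = V * L / nu
Step 1 — V * L = 11.53 * 99.6 = 1148.388 m^2/s
Step 2 — Re = 1148.388 / 1.19e-6 = 9.65e+08

9.65e+08


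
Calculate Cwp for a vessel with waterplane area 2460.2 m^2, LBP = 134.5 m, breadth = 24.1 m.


Formula: Cwp = Aw / (L * B)
Step 1 — L * B = 134.5 * 24.1 = 3241.45 m^2
Step 2 — Cwp = 2460.2 / 3241.45 ≈ 0.75898 (5 s.f.)

0.75898


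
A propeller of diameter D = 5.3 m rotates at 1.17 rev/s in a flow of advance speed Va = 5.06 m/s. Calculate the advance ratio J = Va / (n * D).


Formula: J = Va / (n * D)
Step 1 — n * D = 1.17 * 5.3 = 6.201
Step 2 — J = 5.06 / 6.201 ≈ 0.81600 (5 s.f.)

0.81600


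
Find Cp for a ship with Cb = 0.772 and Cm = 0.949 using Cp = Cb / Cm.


Formula: Cp = Cb / Cm
Substituting: Cp = 0.772 / 0.949
Result: Cp ≈ 0.81349 (5 s.f.)

0.81349


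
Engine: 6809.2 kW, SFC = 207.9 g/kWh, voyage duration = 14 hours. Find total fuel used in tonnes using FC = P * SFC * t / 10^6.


Formula: FC (tonnes) = P * SFC * t / 1,000,000
Step 1 — P * SFC * t = 6809.2 * 207.9 * 14 = 19818857.52 g
Step 2 — FC (tonnes) = 19818857.52 / 1,000,000 ≈ 19.819 tonnes (5 s.f.)

19.819 tonnes


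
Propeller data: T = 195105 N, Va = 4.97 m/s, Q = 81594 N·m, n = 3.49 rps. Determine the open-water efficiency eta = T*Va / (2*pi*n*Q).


Formula: eta = T * Va / (2 * pi * n * Q)
Step 1 — numerator = T * Va = 195105 * 4.97 = 969671.85
Step 2 — 2 * pi * n = 2 * pi * 3.49 = 21.928317
Step 3 — denominator = 21.928317 * 81594 = 1789219.1
Step 4 — eta = 969671.85 / 1789219.1 ≈ 0.54195 (5 s.f.)

0.54195


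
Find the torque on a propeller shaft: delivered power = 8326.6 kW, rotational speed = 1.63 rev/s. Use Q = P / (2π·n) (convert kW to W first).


Formula: Q = P_W / (2 * pi * n)
Step 1 — P_W = 8326.6 kW * 1000 = 8326600.0 W
Step 2 — 2 * pi * n = 2 * pi * 1.63 = 10.241592
Step 3 — Q = 8326600.0 / 10.241592 ≈ 813020 N·m (5 s.f.)

813020 N·m


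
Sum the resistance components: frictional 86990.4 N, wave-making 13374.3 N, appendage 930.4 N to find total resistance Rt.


Formula: Rt = Rf + Rw + Ra
Substituting: Rt = 86990.4 + 13374.3 + 930.4
Result: Rt = 101295.1 N

101295.1 N


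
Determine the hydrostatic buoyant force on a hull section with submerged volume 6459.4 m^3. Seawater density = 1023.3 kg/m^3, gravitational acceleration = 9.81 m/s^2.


Formula: Fb = rho * g * V
Substituting: Fb = 1023.3 * 9.81 * 6459.4
Intermediate: 1023.3 * 9.81 = 10038.573
Result: Fb = 10038.573 * 6459.4 ≈ 64843000 N (5 s.f.)

64843000 N


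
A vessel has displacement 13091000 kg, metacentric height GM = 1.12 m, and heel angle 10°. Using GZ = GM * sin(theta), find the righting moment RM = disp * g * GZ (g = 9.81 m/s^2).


Formula: GZ = GM * sin(theta); RM = disp * g * GZ
Step 1 — GZ = 1.12 * sin(10°) = 1.12 * 0.173648 = 0.194486 m
Step 2 — RM = 13091000 * 9.81 * 0.194486 ≈ 24976000 N·m (5 s.f.)

24976000 N·m


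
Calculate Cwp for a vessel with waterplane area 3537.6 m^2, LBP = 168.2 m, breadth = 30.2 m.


Formula: Cwp = Aw / (L * B)
Step 1 — L * B = 168.2 * 30.2 = 5079.64 m^2
Step 2 — Cwp = 3537.6 / 5079.64 ≈ 0.69643 (5 s.f.)

0.69643


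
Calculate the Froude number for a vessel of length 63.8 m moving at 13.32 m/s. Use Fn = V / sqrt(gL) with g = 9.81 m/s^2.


Formula: Fn = V / sqrt(g * L)
Step 1 — g * L = 9.81 * 63.8 = 625.878
Step 2 — sqrt(g * L) = sqrt(625.878) = 25.017554
Step 3 — Fn = 13.32 / 25.017554 ≈ 0.53243 (5 s.f.)

0.53243


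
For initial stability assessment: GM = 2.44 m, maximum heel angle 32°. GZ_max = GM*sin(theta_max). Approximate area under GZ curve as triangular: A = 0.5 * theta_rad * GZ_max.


Formula: GZ_max = GM * sin(theta); Area = 0.5 * theta_rad * GZ_max
Step 1 — GZ_max = 2.44 * sin(32°) = 2.44 * 0.529919 = 1.293002 m
Step 2 — theta_rad = 32 * pi/180 = 0.558505 rad
Step 3 — Area = 0.5 * 0.558505 * 1.293002 ≈ 0.36107 m·rad (5 s.f.)

0.36107 m·rad


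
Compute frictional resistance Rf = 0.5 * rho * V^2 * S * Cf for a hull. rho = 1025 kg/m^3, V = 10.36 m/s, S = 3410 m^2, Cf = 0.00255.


Formula: Rf = 0.5 * rho * V^2 * S * Cf
Step 1 — V^2 = 10.36^2 = 107.3296
Step 2 — 0.5 * rho * V^2 = 0.5 * 1025 * 107.3296 = 55006.42
Step 3 — Rf = 55006.42 * 3410 * 0.00255 ≈ 478310 N (5 s.f.)

478310 N


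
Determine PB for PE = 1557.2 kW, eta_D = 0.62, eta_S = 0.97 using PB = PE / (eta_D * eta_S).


Formula: PB = PE / (eta_D * eta_S)
Step 1 — combined efficiency = eta_D * eta_S = 0.62 * 0.97 = 0.6014
Step 2 — PB = 1557.2 / 0.6014 ≈ 2589.3 kW (5 s.f.)

2589.3 kW


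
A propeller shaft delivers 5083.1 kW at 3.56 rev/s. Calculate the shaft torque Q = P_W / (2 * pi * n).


Formula: Q = P_W / (2 * pi * n)
Step 1 — P_W = 5083.1 kW * 1000 = 5083100.0 W
Step 2 — 2 * pi * n = 2 * pi * 3.56 = 22.36814
Step 3 — Q = 5083100.0 / 22.36814 ≈ 227250 N·m (5 s.f.)

227250 N·m


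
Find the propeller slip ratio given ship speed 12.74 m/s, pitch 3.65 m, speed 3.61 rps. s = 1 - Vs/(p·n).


Formula: s = 1 - Vs / (p * n)
Step 1 — p * n = 3.65 * 3.61 = 13.1765
Step 2 — Vs / (p*n) = 12.74 / 13.1765 = 0.966873 (6 d.p.)
Step 3 — s = 1 - 0.966873 = 0.033127

0.033127


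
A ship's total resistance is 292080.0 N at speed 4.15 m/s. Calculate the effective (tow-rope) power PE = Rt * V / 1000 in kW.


Formula: PE = Rt * V / 1000 (kW)
Step 1 — PE (W) = 292080.0 * 4.15 = 1212132.0 W
Step 2 — PE (kW) = 1212132.0 / 1000 ≈ 1212.1 kW (5 s.f.)

1212.1 kW


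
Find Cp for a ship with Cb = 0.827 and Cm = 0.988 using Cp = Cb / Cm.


Formula: Cp = Cb / Cm
Substituting: Cp = 0.827 / 0.988
Result: Cp ≈ 0.83704 (5 s.f.)

0.83704


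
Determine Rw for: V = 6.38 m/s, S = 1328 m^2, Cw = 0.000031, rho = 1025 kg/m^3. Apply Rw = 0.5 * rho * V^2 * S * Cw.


Formula: Rw = 0.5 * rho * V^2 * S * Cw
Step 1 — V^2 = 6.38^2 = 40.7044
Step 2 — 0.5 * rho * V^2 = 0.5 * 1025 * 40.7044 = 20861.005
Step 3 — Rw = 20861.005 * 1328 * 0.000031 ≈ 858.81 N (5 s.f.)

858.81 N


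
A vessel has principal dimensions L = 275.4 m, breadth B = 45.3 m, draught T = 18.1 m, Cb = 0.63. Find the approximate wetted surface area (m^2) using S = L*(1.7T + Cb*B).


Formula: S = 1.7*L*T + V/T with V = Cb*L*B*T, i.e. S = L * (1.7*T + Cb*B)
Step 1 — 1.7*T = 1.7 * 18.1 = 30.77 m
Step 2 — Cb*B = 0.63 * 45.3 = 28.539 m
Step 3 — 1.7*T + Cb*B = 30.77 + 28.539 = 59.309 m
Step 4 — S = 275.4 * 59.309 ≈ 16334 m^2 (5 s.f.)

16334 m^2


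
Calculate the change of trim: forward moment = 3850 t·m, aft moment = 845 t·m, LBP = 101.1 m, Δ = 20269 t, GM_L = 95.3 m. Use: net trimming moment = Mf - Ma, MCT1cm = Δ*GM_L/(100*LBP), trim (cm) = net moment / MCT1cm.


Formula: net trimming moment = Mf - Ma; MCT1cm = Δ*GM_L/(100*LBP); trim = net moment / MCT1cm
Step 1 — net trimming moment = 3850 - 845 = 3005 t·m
Step 2 — MCT1cm = 20269 * 95.3 / (100 * 101.1) = 191.0619 t·m/cm
Step 3 — trim = 3005 / 191.0619 ≈ 15.728 cm (5 s.f.)

15.728 cm


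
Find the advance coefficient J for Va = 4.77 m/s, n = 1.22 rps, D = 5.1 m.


Formula: J = Va / (n * D)
Step 1 — n * D = 1.22 * 5.1 = 6.222
Step 2 — J = 4.77 / 6.222 ≈ 0.76663 (5 s.f.)

0.76663


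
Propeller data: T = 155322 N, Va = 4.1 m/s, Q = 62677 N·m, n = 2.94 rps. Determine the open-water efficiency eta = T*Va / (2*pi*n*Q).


Formula: eta = T * Va / (2 * pi * n * Q)
Step 1 — numerator = T * Va = 155322 * 4.1 = 636820.2
Step 2 — 2 * pi * n = 2 * pi * 2.94 = 18.472565
Step 3 — denominator = 18.472565 * 62677 = 1157804.96
Step 4 — eta = 636820.2 / 1157804.96 ≈ 0.55002 (5 s.f.)

0.55002


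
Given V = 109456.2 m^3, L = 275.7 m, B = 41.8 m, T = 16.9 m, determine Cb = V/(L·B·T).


Formula: Cb = V / (L * B * T)
Step 1 — L * B * T = 275.7 * 41.8 * 16.9 = 194759.994 m^3
Step 2 — Cb = 109456.2 / 194759.994 ≈ 0.56201 (5 s.f.)

0.56201


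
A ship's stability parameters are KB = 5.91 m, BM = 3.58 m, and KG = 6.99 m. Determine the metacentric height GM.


Formula: GM = KB + BM - KG
Step 1 — KM = KB + BM = 5.91 + 3.58 = 9.49 m
Step 2 — GM = KM - KG = 9.49 - 6.99 = 2.5 m

2.5 m


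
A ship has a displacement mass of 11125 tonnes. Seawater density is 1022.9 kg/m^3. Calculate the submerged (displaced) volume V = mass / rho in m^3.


Formula: V = mass / rho
Step 1 — convert tonnes to kg: 11125 t * 1000 = 11125000 kg
Step 2 — V = 11125000 / 1022.9 ≈ 10876 m^3 (5 s.f.)

10876 m^3


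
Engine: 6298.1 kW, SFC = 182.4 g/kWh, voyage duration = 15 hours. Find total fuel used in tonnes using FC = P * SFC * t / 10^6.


Formula: FC (tonnes) = P * SFC * t / 1,000,000
Step 1 — P * SFC * t = 6298.1 * 182.4 * 15 = 17231601.6 g
Step 2 — FC (tonnes) = 17231601.6 / 1,000,000 ≈ 17.232 tonnes (5 s.f.)

17.232 tonnes


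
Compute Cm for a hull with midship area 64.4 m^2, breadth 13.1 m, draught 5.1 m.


Formula: Cm = Am / (B * T)
Step 1 — B * T = 13.1 * 5.1 = 66.81 m^2
Step 2 — Cm = 64.4 / 66.81 ≈ 0.96393 (5 s.f.)

0.96393


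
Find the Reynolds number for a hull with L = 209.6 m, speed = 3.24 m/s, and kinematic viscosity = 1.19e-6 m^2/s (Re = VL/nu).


Formula: Re = V * L / nu
Step 1 — V * L = 3.24 * 209.6 = 679.104 m^2/s
Step 2 — Re = 679.104 / 1.19e-6 = 5.71e+08

5.71e+08


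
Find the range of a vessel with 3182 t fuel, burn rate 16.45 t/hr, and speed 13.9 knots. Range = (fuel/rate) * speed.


Formula: endurance = fuel / rate; range = endurance * speed
Step 1 — endurance = 3182 / 16.45 = 193.4347 hours
Step 2 — range = 193.4347 * 13.9 ≈ 2688.7 nautical miles (5 s.f.)

2688.7 NM


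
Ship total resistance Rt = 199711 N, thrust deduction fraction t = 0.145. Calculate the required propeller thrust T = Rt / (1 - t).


Formula: T = Rt / (1 - t)
Step 1 — (1 - t) = 1 - 0.145 = 0.855
Step 2 — T = 199711 / 0.855 ≈ 233580 N (5 s.f.)

233580 N


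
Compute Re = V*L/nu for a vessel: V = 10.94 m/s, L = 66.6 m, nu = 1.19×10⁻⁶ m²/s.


Formula: Re = V * L / nu
Step 1 — V * L = 10.94 * 66.6 = 728.604 m^2/s
Step 2 — Re = 728.604 / 1.19e-6 = 6.12e+08

6.12e+08


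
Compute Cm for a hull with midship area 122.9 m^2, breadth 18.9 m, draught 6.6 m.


Formula: Cm = Am / (B * T)
Step 1 — B * T = 18.9 * 6.6 = 124.74 m^2
Step 2 — Cm = 122.9 / 124.74 ≈ 0.98525 (5 s.f.)

0.98525


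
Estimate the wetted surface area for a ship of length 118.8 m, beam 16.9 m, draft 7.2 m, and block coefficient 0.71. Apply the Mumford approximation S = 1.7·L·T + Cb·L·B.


Formula: S = 1.7*L*T + V/T with V = Cb*L*B*T, i.e. S = L * (1.7*T + Cb*B)
Step 1 — 1.7*T = 1.7 * 7.2 = 12.24 m
Step 2 — Cb*B = 0.71 * 16.9 = 11.999 m
Step 3 — 1.7*T + Cb*B = 12.24 + 11.999 = 24.239 m
Step 4 — S = 118.8 * 24.239 ≈ 2879.6 m^2 (5 s.f.)

2879.6 m^2


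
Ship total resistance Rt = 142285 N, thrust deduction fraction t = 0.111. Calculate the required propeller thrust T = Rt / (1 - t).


Formula: T = Rt / (1 - t)
Step 1 — (1 - t) = 1 - 0.111 = 0.889
Step 2 — T = 142285 / 0.889 ≈ 160050 N (5 s.f.)

160050 N


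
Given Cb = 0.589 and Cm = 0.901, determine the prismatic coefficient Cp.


Formula: Cp = Cb / Cm
Substituting: Cp = 0.589 / 0.901
Result: Cp ≈ 0.65372 (5 s.f.)

0.65372


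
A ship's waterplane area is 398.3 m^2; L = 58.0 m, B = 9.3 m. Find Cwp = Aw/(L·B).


Formula: Cwp = Aw / (L * B)
Step 1 — L * B = 58.0 * 9.3 = 539.4 m^2
Step 2 — Cwp = 398.3 / 539.4 ≈ 0.73841 (5 s.f.)

0.73841


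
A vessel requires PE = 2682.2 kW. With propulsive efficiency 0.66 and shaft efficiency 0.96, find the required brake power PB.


Formula: PB = PE / (eta_D * eta_S)
Step 1 — combined efficiency = eta_D * eta_S = 0.66 * 0.96 = 0.6336
Step 2 — PB = 2682.2 / 0.6336 ≈ 4233.3 kW (5 s.f.)

4233.3 kW
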